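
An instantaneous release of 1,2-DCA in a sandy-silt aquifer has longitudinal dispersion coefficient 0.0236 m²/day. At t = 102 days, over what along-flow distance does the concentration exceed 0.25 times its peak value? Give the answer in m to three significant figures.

7.31 m

The plume is Gaussian with σ = √(2Dt) = √(2 × 0.0236 × 102) = 2.194 m.
C/C_peak = exp(−Δx²/(2σ²)) = 0.25 ⇒ Δx = σ·√(−2 ln 0.25) = 2.194 × 1.665 = 3.653 m.
Width = 2Δx = 7.31 m.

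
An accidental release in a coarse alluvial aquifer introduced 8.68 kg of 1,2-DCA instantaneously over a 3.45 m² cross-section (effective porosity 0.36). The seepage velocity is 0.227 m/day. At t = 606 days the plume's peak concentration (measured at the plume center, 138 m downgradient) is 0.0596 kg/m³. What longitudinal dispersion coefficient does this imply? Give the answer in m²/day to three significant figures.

At the plume center C_max = M/(n_e·A·√(4πDt)), so D = M²/(4πt·(n_e·A·C_max)²).
n_e·A·C_max = 0.36 × 3.45 × 0.0596 = 0.07402 kg/m.
D = 8.68²/(4π × 606 × 0.07402²) = 1.81 m²/day.

1.81 m²/day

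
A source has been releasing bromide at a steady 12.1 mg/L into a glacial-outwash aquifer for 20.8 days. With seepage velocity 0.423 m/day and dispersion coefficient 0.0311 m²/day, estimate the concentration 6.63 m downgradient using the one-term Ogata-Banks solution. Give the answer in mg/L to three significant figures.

For a continuous step input, C/C₀ ≈ ½·erfc((x−vt)/(2√(Dt))).
vt = 0.423 × 20.8 = 8.7984 m and 2√(Dt) = 2√(0.0311 × 20.8) = 1.609 m.
Argument (x−vt)/(2√(Dt)) = (6.63 − 8.7984)/1.609 = -1.348; ½·erfc(-1.348) = 0.9717.
C = 12.1 × 0.9717 = 11.8 mg/L.

11.8 mg/L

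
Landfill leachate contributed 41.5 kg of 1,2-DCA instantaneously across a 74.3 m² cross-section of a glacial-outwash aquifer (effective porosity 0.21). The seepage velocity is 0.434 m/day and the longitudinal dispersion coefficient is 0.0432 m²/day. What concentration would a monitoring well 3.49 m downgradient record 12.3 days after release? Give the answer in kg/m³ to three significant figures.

For an instantaneous plane source, C(x,t) = M/(n_e·A·√(4πDt)) · exp(−(x−vt)²/(4Dt)), with n_e·A the pore (flow) area.
Plume center vt = 0.434 × 12.3 = 5.3382 m, so the well at 3.49 m is 1.8482 m upgradient of the peak.
√(4πDt) = 2.584 m, giving peak height M/(n_e·A·√(4πDt)) = 41.5/(0.21 × 74.3 × 2.584) = 1.029 kg/m³.
(x−vt)²/(4Dt) = (-1.8482)²/(4 × 0.0432 × 12.3) = 1.607; exp(−1.607) = 0.2005.
C = 1.029 × 0.2005 = 0.206 kg/m³.

0.206 kg/m³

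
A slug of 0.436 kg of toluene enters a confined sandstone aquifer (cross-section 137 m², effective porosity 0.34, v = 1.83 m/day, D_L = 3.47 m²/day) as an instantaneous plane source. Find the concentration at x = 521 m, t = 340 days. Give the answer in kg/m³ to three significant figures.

For an instantaneous plane source, C(x,t) = M/(n_e·A·√(4πDt)) · exp(−(x−vt)²/(4Dt)), with n_e·A the pore (flow) area.
Plume center vt = 1.83 × 340 = 622.2 m, so the well at 521 m is 101.2 m upgradient of the peak.
√(4πDt) = 121.8 m, giving peak height M/(n_e·A·√(4πDt)) = 0.436/(0.34 × 137 × 121.8) = 7.685e-05 kg/m³.
(x−vt)²/(4Dt) = (-101.2)²/(4 × 3.47 × 340) = 2.170; exp(−2.170) = 0.1142.
C = 7.685e-05 × 0.1142 = 8.78e-06 kg/m³.

8.78e-06 kg/m³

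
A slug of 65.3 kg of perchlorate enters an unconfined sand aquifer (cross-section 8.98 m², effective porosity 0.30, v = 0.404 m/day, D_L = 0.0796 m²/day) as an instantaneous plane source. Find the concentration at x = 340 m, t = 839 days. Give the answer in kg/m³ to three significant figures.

0.833 kg/m³

For an instantaneous plane source, C(x,t) = M/(n_e·A·√(4πDt)) · exp(−(x−vt)²/(4Dt)), with n_e·A the pore (flow) area.
Plume center vt = 0.404 × 839 = 338.956 m, so the well at 340 m is 1.044 m downgradient of the peak.
√(4πDt) = 28.97 m, giving peak height M/(n_e·A·√(4πDt)) = 65.3/(0.30 × 8.98 × 28.97) = 0.8367 kg/m³.
(x−vt)²/(4Dt) = (1.044)²/(4 × 0.0796 × 839) = 0.004080; exp(−0.004080) = 0.9959.
C = 0.8367 × 0.9959 = 0.833 kg/m³.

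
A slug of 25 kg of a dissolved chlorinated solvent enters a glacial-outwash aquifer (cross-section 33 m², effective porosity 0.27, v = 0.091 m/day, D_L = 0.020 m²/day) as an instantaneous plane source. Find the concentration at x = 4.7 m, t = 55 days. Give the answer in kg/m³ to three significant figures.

For an instantaneous plane source, C(x,t) = M/(n_e·A·√(4πDt)) · exp(−(x−vt)²/(4Dt)), with n_e·A the pore (flow) area.
Plume center vt = 0.091 × 55 = 5.005 m, so the well at 4.7 m is 0.305 m upgradient of the peak.
√(4πDt) = 3.718 m, giving peak height M/(n_e·A·√(4πDt)) = 25/(0.27 × 33 × 3.718) = 0.7547 kg/m³.
(x−vt)²/(4Dt) = (-0.305)²/(4 × 0.020 × 55) = 0.02114; exp(−0.02114) = 0.9791.
C = 0.7547 × 0.9791 = 0.739 kg/m³.

0.739 kg/m³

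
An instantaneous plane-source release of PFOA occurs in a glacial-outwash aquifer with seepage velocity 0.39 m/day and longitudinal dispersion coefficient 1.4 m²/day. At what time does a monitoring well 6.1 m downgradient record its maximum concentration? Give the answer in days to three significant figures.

8.94 days

For the 1D instantaneous-source solution, setting ∂C/∂t = 0 at fixed x gives v²t² + 2Dt − x² = 0, so t = (√(D² + v²x²) − D)/v².
√(D² + v²x²) = √(1.4² + 0.39² × 6.1²) = 2.760; v² = 0.1521.
t = (2.760 − 1.4)/0.1521 = 8.94 days (vs. the pure-advection estimate x/v = 15.6 d).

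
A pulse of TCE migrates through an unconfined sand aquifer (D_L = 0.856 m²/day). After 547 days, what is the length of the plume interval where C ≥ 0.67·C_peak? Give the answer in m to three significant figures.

The plume is Gaussian with σ = √(2Dt) = √(2 × 0.856 × 547) = 30.60 m.
C/C_peak = exp(−Δx²/(2σ²)) = 0.67 ⇒ Δx = σ·√(−2 ln 0.67) = 30.60 × 0.8950 = 27.39 m.
Width = 2Δx = 54.8 m.

54.8 m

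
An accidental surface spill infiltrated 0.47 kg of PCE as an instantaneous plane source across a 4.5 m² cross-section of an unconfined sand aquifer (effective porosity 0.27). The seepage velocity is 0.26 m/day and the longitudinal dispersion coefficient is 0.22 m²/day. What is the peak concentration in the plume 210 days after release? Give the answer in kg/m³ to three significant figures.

0.0161 kg/m³

The peak of an instantaneous 1D plume sits at x = vt; there the Gaussian factor is 1 and C_max = M/(n_e·A·√(4πDt)), where n_e·A is the pore area the mass is dissolved in.
√(4πDt) = √(4π × 0.22 × 210) = 24.09 m, so C_max = 0.47/(0.27 × 4.5 × 24.09) = 0.0161 kg/m³.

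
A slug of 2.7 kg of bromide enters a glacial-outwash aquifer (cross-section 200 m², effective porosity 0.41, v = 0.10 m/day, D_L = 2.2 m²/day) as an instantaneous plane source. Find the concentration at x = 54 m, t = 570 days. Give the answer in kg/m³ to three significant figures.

For an instantaneous plane source, C(x,t) = M/(n_e·A·√(4πDt)) · exp(−(x−vt)²/(4Dt)), with n_e·A the pore (flow) area.
Plume center vt = 0.10 × 570 = 57 m, so the well at 54 m is 3 m upgradient of the peak.
√(4πDt) = 125.5 m, giving peak height M/(n_e·A·√(4πDt)) = 2.7/(0.41 × 200 × 125.5) = 0.0002624 kg/m³.
(x−vt)²/(4Dt) = (-3)²/(4 × 2.2 × 570) = 0.001794; exp(−0.001794) = 0.9982.
C = 0.0002624 × 0.9982 = 0.000262 kg/m³.

0.000262 kg/m³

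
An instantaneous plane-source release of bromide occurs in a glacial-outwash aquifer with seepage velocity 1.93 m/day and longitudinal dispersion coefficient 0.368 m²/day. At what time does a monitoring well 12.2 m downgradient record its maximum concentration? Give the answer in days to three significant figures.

6.22 days

For the 1D instantaneous-source solution, setting ∂C/∂t = 0 at fixed x gives v²t² + 2Dt − x² = 0, so t = (√(D² + v²x²) − D)/v².
√(D² + v²x²) = √(0.368² + 1.93² × 12.2²) = 23.55; v² = 3.7249.
t = (23.55 − 0.368)/3.7249 = 6.22 days (vs. the pure-advection estimate x/v = 6.32 d).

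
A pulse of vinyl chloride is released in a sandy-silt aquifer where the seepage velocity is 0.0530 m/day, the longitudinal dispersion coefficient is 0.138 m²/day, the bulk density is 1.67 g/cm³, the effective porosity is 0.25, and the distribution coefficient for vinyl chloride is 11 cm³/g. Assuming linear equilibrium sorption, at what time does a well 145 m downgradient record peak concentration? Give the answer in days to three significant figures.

200000 days

Retardation factor R = 1 + ρ_b·K_d/n = 1 + 1.67 × 11/0.25 = 74.48.
Sorption retards both mechanisms: v_R = v/R = 0.0007116 m/day, D_R = D/R = 0.001853 m²/day.
Peak time from v_R²t² + 2D_R t − x² = 0: t = (√(D_R² + v_R²x²) − D_R)/v_R².
√(D_R² + v_R²x²) = √(0.001853² + 0.0007116² × 145²) = 0.1032; v_R² = 5.064e-07.
t = (0.1032 − 0.001853)/5.064e-07 = 200000 days.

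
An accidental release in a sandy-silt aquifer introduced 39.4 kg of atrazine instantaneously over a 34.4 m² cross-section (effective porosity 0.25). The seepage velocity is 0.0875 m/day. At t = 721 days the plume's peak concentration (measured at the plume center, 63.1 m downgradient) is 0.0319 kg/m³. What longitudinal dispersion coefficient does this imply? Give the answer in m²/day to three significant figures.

2.28 m²/day

At the plume center C_max = M/(n_e·A·√(4πDt)), so D = M²/(4πt·(n_e·A·C_max)²).
n_e·A·C_max = 0.25 × 34.4 × 0.0319 = 0.2743 kg/m.
D = 39.4²/(4π × 721 × 0.2743²) = 2.28 m²/day.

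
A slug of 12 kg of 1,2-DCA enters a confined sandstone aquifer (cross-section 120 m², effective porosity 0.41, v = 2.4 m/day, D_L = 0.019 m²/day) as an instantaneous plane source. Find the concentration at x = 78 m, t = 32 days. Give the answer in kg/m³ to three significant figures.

For an instantaneous plane source, C(x,t) = M/(n_e·A·√(4πDt)) · exp(−(x−vt)²/(4Dt)), with n_e·A the pore (flow) area.
Plume center vt = 2.4 × 32 = 76.8 m, so the well at 78 m is 1.2 m downgradient of the peak.
√(4πDt) = 2.764 m, giving peak height M/(n_e·A·√(4πDt)) = 12/(0.41 × 120 × 2.764) = 0.08824 kg/m³.
(x−vt)²/(4Dt) = (1.2)²/(4 × 0.019 × 32) = 0.5921; exp(−0.5921) = 0.5532.
C = 0.08824 × 0.5532 = 0.0488 kg/m³.

0.0488 kg/m³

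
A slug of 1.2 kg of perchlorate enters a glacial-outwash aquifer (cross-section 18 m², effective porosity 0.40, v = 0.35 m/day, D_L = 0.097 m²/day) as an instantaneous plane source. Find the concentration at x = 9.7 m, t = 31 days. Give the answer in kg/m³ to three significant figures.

0.0243 kg/m³

For an instantaneous plane source, C(x,t) = M/(n_e·A·√(4πDt)) · exp(−(x−vt)²/(4Dt)), with n_e·A the pore (flow) area.
Plume center vt = 0.35 × 31 = 10.85 m, so the well at 9.7 m is 1.15 m upgradient of the peak.
√(4πDt) = 6.147 m, giving peak height M/(n_e·A·√(4πDt)) = 1.2/(0.40 × 18 × 6.147) = 0.02711 kg/m³.
(x−vt)²/(4Dt) = (-1.15)²/(4 × 0.097 × 31) = 0.1100; exp(−0.1100) = 0.8958.
C = 0.02711 × 0.8958 = 0.0243 kg/m³.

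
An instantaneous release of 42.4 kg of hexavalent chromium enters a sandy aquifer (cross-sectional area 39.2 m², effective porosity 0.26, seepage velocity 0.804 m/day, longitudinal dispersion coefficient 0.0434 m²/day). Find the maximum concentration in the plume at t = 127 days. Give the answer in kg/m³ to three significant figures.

0.500 kg/m³

The peak of an instantaneous 1D plume sits at x = vt; there the Gaussian factor is 1 and C_max = M/(n_e·A·√(4πDt)), where n_e·A is the pore area the mass is dissolved in.
√(4πDt) = √(4π × 0.0434 × 127) = 8.322 m, so C_max = 42.4/(0.26 × 39.2 × 8.322) = 0.500 kg/m³.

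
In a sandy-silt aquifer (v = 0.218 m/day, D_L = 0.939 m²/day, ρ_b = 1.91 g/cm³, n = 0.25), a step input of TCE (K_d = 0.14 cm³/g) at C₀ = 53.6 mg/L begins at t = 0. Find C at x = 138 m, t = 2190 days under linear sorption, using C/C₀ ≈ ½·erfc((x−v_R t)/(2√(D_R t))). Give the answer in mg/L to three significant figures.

52.6 mg/L

Retardation factor R = 1 + ρ_b·K_d/n = 1 + 1.91 × 0.14/0.25 = 2.070.
Sorption retards both mechanisms: v_R = v/R = 0.1053 m/day, D_R = D/R = 0.4536 m²/day.
v_R·t = 0.1053 × 2190 = 230.607 m; 2√(D_R t) = 63.04 m; argument = (138 − 230.607)/63.04 = -1.469.
C = C₀ × ½·erfc(-1.469) = 53.6 × 0.9811 = 52.6 mg/L.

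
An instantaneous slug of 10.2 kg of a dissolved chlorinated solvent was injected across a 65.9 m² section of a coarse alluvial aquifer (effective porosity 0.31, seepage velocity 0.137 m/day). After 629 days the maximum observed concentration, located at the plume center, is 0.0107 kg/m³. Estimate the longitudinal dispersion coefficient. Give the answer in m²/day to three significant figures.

At the plume center C_max = M/(n_e·A·√(4πDt)), so D = M²/(4πt·(n_e·A·C_max)²).
n_e·A·C_max = 0.31 × 65.9 × 0.0107 = 0.2186 kg/m.
D = 10.2²/(4π × 629 × 0.2186²) = 0.275 m²/day.

0.275 m²/day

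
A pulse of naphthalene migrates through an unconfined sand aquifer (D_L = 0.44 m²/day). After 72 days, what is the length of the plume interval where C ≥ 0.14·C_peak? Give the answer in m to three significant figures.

The plume is Gaussian with σ = √(2Dt) = √(2 × 0.44 × 72) = 7.960 m.
C/C_peak = exp(−Δx²/(2σ²)) = 0.14 ⇒ Δx = σ·√(−2 ln 0.14) = 7.960 × 1.983 = 15.78 m.
Width = 2Δx = 31.6 m.

31.6 m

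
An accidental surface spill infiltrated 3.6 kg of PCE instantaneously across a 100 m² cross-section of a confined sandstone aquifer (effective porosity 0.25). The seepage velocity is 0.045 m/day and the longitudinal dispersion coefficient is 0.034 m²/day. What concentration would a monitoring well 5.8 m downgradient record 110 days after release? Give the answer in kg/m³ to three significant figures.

0.0200 kg/m³

For an instantaneous plane source, C(x,t) = M/(n_e·A·√(4πDt)) · exp(−(x−vt)²/(4Dt)), with n_e·A the pore (flow) area.
Plume center vt = 0.045 × 110 = 4.95 m, so the well at 5.8 m is 0.85 m downgradient of the peak.
√(4πDt) = 6.856 m, giving peak height M/(n_e·A·√(4πDt)) = 3.6/(0.25 × 100 × 6.856) = 0.02100 kg/m³.
(x−vt)²/(4Dt) = (0.85)²/(4 × 0.034 × 110) = 0.04830; exp(−0.04830) = 0.9528.
C = 0.02100 × 0.9528 = 0.0200 kg/m³.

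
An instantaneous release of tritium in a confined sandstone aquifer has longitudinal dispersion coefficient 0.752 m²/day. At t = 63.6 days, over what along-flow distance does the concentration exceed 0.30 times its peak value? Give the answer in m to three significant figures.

30.4 m

The plume is Gaussian with σ = √(2Dt) = √(2 × 0.752 × 63.6) = 9.780 m.
C/C_peak = exp(−Δx²/(2σ²)) = 0.30 ⇒ Δx = σ·√(−2 ln 0.30) = 9.780 × 1.552 = 15.18 m.
Width = 2Δx = 30.4 m.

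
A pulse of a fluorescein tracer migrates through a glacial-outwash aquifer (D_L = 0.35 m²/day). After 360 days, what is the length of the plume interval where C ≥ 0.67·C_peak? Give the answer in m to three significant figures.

The plume is Gaussian with σ = √(2Dt) = √(2 × 0.35 × 360) = 15.87 m.
C/C_peak = exp(−Δx²/(2σ²)) = 0.67 ⇒ Δx = σ·√(−2 ln 0.67) = 15.87 × 0.8950 = 14.20 m.
Width = 2Δx = 28.4 m.

28.4 m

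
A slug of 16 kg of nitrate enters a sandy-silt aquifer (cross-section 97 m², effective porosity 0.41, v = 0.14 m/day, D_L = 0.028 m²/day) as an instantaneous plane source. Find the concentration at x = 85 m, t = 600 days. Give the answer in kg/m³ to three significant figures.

0.0273 kg/m³

For an instantaneous plane source, C(x,t) = M/(n_e·A·√(4πDt)) · exp(−(x−vt)²/(4Dt)), with n_e·A the pore (flow) area.
Plume center vt = 0.14 × 600 = 84 m, so the well at 85 m is 1 m downgradient of the peak.
√(4πDt) = 14.53 m, giving peak height M/(n_e·A·√(4πDt)) = 16/(0.41 × 97 × 14.53) = 0.02769 kg/m³.
(x−vt)²/(4Dt) = (1)²/(4 × 0.028 × 600) = 0.01488; exp(−0.01488) = 0.9852.
C = 0.02769 × 0.9852 = 0.0273 kg/m³.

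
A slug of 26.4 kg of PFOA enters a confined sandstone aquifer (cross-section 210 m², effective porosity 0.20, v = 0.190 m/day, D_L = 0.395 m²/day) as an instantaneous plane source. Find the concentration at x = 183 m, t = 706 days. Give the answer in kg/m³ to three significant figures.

For an instantaneous plane source, C(x,t) = M/(n_e·A·√(4πDt)) · exp(−(x−vt)²/(4Dt)), with n_e·A the pore (flow) area.
Plume center vt = 0.190 × 706 = 134.14 m, so the well at 183 m is 48.86 m downgradient of the peak.
√(4πDt) = 59.20 m, giving peak height M/(n_e·A·√(4πDt)) = 26.4/(0.20 × 210 × 59.20) = 0.01062 kg/m³.
(x−vt)²/(4Dt) = (48.86)²/(4 × 0.395 × 706) = 2.140; exp(−2.140) = 0.1177.
C = 0.01062 × 0.1177 = 0.00125 kg/m³.

0.00125 kg/m³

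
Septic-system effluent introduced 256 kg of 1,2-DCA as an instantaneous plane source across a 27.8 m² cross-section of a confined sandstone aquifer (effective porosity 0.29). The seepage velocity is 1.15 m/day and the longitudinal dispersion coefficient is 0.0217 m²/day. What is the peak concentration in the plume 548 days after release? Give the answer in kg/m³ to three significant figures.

The peak of an instantaneous 1D plume sits at x = vt; there the Gaussian factor is 1 and C_max = M/(n_e·A·√(4πDt)), where n_e·A is the pore area the mass is dissolved in.
√(4πDt) = √(4π × 0.0217 × 548) = 12.22 m, so C_max = 256/(0.29 × 27.8 × 12.22) = 2.60 kg/m³.

2.60 kg/m³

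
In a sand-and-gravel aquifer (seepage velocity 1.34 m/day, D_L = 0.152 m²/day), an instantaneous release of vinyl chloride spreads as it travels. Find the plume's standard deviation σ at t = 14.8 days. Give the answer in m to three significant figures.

Dispersive spreading gives a Gaussian with σ² = 2Dt; advection only shifts the center.
σ = √(2 × 0.152 × 14.8) = 2.12 m.

2.12 m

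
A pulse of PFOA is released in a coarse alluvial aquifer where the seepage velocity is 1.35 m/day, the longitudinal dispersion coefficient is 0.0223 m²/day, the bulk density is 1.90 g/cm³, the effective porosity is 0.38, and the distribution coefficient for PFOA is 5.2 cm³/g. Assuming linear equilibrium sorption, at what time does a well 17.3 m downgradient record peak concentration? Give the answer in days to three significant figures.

Retardation factor R = 1 + ρ_b·K_d/n = 1 + 1.90 × 5.2/0.38 = 27.00.
Sorption retards both mechanisms: v_R = v/R = 0.05000 m/day, D_R = D/R = 0.0008259 m²/day.
Peak time from v_R²t² + 2D_R t − x² = 0: t = (√(D_R² + v_R²x²) − D_R)/v_R².
√(D_R² + v_R²x²) = √(0.0008259² + 0.05000² × 17.3²) = 0.8650; v_R² = 0.002500.
t = (0.8650 − 0.0008259)/0.002500 = 346 days.

346 days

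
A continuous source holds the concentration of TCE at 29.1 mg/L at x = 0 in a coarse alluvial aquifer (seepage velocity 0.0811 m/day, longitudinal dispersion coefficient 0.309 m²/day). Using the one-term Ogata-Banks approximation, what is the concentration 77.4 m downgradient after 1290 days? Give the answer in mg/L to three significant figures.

24.2 mg/L

For a continuous step input, C/C₀ ≈ ½·erfc((x−vt)/(2√(Dt))).
vt = 0.0811 × 1290 = 104.619 m and 2√(Dt) = 2√(0.309 × 1290) = 39.93 m.
Argument (x−vt)/(2√(Dt)) = (77.4 − 104.619)/39.93 = -0.6817; ½·erfc(-0.6817) = 0.8325.
C = 29.1 × 0.8325 = 24.2 mg/L.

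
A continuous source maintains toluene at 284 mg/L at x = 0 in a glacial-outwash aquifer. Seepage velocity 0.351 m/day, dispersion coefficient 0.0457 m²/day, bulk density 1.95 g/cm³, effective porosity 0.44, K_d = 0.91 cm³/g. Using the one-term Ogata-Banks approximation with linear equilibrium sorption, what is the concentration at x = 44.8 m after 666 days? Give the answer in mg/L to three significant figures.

194 mg/L

Retardation factor R = 1 + ρ_b·K_d/n = 1 + 1.95 × 0.91/0.44 = 5.033.
Sorption retards both mechanisms: v_R = v/R = 0.06974 m/day, D_R = D/R = 0.009080 m²/day.
v_R·t = 0.06974 × 666 = 46.44684 m; 2√(D_R t) = 4.918 m; argument = (44.8 − 46.44684)/4.918 = -0.3349.
C = C₀ × ½·erfc(-0.3349) = 284 × 0.6821 = 194 mg/L.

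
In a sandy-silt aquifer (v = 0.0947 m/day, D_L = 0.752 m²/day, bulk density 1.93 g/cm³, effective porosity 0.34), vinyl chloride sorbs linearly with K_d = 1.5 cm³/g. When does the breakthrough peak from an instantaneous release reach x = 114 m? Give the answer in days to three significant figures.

10700 days

Retardation factor R = 1 + ρ_b·K_d/n = 1 + 1.93 × 1.5/0.34 = 9.515.
Sorption retards both mechanisms: v_R = v/R = 0.009953 m/day, D_R = D/R = 0.07903 m²/day.
Peak time from v_R²t² + 2D_R t − x² = 0: t = (√(D_R² + v_R²x²) − D_R)/v_R².
√(D_R² + v_R²x²) = √(0.07903² + 0.009953² × 114²) = 1.137; v_R² = 9.906e-05.
t = (1.137 − 0.07903)/9.906e-05 = 10700 days.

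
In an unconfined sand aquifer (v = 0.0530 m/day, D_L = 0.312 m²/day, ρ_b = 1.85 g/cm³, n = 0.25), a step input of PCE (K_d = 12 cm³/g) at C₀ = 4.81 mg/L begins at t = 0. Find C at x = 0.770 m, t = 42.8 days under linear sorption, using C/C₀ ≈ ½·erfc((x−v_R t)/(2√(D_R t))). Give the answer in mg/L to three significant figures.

Retardation factor R = 1 + ρ_b·K_d/n = 1 + 1.85 × 12/0.25 = 89.80.
Sorption retards both mechanisms: v_R = v/R = 0.0005902 m/day, D_R = D/R = 0.003474 m²/day.
v_R·t = 0.0005902 × 42.8 = 0.02526056 m; 2√(D_R t) = 0.7712 m; argument = (0.770 − 0.02526056)/0.7712 = 0.9657.
C = C₀ × ½·erfc(0.9657) = 4.81 × 0.08602 = 0.414 mg/L.

0.414 mg/L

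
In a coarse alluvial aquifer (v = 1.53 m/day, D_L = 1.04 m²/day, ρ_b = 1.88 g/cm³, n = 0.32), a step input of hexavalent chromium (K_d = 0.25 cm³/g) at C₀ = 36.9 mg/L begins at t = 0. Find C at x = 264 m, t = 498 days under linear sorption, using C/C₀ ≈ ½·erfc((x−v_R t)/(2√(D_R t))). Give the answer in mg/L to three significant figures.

Retardation factor R = 1 + ρ_b·K_d/n = 1 + 1.88 × 0.25/0.32 = 2.469.
Sorption retards both mechanisms: v_R = v/R = 0.6197 m/day, D_R = D/R = 0.4212 m²/day.
v_R·t = 0.6197 × 498 = 308.6106 m; 2√(D_R t) = 28.97 m; argument = (264 − 308.6106)/28.97 = -1.540.
C = C₀ × ½·erfc(-1.540) = 36.9 × 0.9853 = 36.4 mg/L.

36.4 mg/L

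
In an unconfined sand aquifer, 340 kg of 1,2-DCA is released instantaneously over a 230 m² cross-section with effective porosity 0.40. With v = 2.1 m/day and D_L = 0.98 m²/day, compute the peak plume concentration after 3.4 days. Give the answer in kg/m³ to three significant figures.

0.571 kg/m³

The peak of an instantaneous 1D plume sits at x = vt; there the Gaussian factor is 1 and C_max = M/(n_e·A·√(4πDt)), where n_e·A is the pore area the mass is dissolved in.
√(4πDt) = √(4π × 0.98 × 3.4) = 6.471 m, so C_max = 340/(0.40 × 230 × 6.471) = 0.571 kg/m³.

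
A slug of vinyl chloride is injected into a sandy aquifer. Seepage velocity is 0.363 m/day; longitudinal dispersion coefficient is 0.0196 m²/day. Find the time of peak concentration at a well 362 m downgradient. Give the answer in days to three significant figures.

997 days

For the 1D instantaneous-source solution, setting ∂C/∂t = 0 at fixed x gives v²t² + 2Dt − x² = 0, so t = (√(D² + v²x²) − D)/v².
√(D² + v²x²) = √(0.0196² + 0.363² × 362²) = 131.4; v² = 0.131769.
t = (131.4 − 0.0196)/0.131769 = 997 days (vs. the pure-advection estimate x/v = 997 d).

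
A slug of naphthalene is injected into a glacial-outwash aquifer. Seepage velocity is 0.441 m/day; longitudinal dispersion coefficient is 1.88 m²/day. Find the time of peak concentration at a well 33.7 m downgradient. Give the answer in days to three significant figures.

67.4 days

For the 1D instantaneous-source solution, setting ∂C/∂t = 0 at fixed x gives v²t² + 2Dt − x² = 0, so t = (√(D² + v²x²) − D)/v².
√(D² + v²x²) = √(1.88² + 0.441² × 33.7²) = 14.98; v² = 0.194481.
t = (14.98 − 1.88)/0.194481 = 67.4 days (vs. the pure-advection estimate x/v = 76.4 d).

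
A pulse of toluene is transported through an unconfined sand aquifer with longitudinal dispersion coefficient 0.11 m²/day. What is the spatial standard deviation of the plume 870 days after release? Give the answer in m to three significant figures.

13.8 m

Dispersive spreading gives a Gaussian with σ² = 2Dt; advection only shifts the center.
σ = √(2 × 0.11 × 870) = 13.8 m.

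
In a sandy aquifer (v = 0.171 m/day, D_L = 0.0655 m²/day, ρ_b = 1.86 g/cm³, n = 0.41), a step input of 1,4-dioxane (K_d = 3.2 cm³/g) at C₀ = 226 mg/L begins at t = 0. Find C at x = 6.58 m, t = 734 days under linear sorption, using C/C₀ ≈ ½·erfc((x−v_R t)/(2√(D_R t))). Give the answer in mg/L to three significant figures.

Retardation factor R = 1 + ρ_b·K_d/n = 1 + 1.86 × 3.2/0.41 = 15.52.
Sorption retards both mechanisms: v_R = v/R = 0.01102 m/day, D_R = D/R = 0.004220 m²/day.
v_R·t = 0.01102 × 734 = 8.08868 m; 2√(D_R t) = 3.520 m; argument = (6.58 − 8.08868)/3.520 = -0.4286.
C = C₀ × ½·erfc(-0.4286) = 226 × 0.7278 = 164 mg/L.

164 mg/L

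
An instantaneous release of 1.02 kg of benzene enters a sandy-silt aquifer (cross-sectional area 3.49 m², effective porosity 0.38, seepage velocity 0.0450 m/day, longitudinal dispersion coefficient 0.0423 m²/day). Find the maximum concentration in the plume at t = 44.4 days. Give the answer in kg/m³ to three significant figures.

The peak of an instantaneous 1D plume sits at x = vt; there the Gaussian factor is 1 and C_max = M/(n_e·A·√(4πDt)), where n_e·A is the pore area the mass is dissolved in.
√(4πDt) = √(4π × 0.0423 × 44.4) = 4.858 m, so C_max = 1.02/(0.38 × 3.49 × 4.858) = 0.158 kg/m³.

0.158 kg/m³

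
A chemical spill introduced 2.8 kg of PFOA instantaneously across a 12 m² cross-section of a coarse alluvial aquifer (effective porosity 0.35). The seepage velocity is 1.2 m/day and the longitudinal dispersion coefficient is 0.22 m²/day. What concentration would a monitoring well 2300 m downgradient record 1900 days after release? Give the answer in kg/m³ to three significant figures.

0.00724 kg/m³

For an instantaneous plane source, C(x,t) = M/(n_e·A·√(4πDt)) · exp(−(x−vt)²/(4Dt)), with n_e·A the pore (flow) area.
Plume center vt = 1.2 × 1900 = 2280 m, so the well at 2300 m is 20 m downgradient of the peak.
√(4πDt) = 72.48 m, giving peak height M/(n_e·A·√(4πDt)) = 2.8/(0.35 × 12 × 72.48) = 0.009198 kg/m³.
(x−vt)²/(4Dt) = (20)²/(4 × 0.22 × 1900) = 0.2392; exp(−0.2392) = 0.7873.
C = 0.009198 × 0.7873 = 0.00724 kg/m³.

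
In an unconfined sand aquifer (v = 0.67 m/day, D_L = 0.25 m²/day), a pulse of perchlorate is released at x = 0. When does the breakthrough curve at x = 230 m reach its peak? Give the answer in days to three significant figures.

343 days

For the 1D instantaneous-source solution, setting ∂C/∂t = 0 at fixed x gives v²t² + 2Dt − x² = 0, so t = (√(D² + v²x²) − D)/v².
√(D² + v²x²) = √(0.25² + 0.67² × 230²) = 154.1; v² = 0.4489.
t = (154.1 − 0.25)/0.4489 = 343 days (vs. the pure-advection estimate x/v = 343 d).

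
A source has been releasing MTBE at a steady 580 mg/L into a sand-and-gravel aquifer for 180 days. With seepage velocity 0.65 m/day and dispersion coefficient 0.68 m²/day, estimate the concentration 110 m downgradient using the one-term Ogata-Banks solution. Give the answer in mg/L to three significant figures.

390 mg/L

For a continuous step input, C/C₀ ≈ ½·erfc((x−vt)/(2√(Dt))).
vt = 0.65 × 180 = 117 m and 2√(Dt) = 2√(0.68 × 180) = 22.13 m.
Argument (x−vt)/(2√(Dt)) = (110 − 117)/22.13 = -0.3163; ½·erfc(-0.3163) = 0.6727.
C = 580 × 0.6727 = 390 mg/L.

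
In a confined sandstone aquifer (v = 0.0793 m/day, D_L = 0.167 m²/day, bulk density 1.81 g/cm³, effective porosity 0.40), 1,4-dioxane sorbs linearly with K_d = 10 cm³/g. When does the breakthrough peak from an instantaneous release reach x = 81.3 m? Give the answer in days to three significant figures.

46200 days

Retardation factor R = 1 + ρ_b·K_d/n = 1 + 1.81 × 10/0.40 = 46.25.
Sorption retards both mechanisms: v_R = v/R = 0.001715 m/day, D_R = D/R = 0.003611 m²/day.
Peak time from v_R²t² + 2D_R t − x² = 0: t = (√(D_R² + v_R²x²) − D_R)/v_R².
√(D_R² + v_R²x²) = √(0.003611² + 0.001715² × 81.3²) = 0.1395; v_R² = 2.941e-06.
t = (0.1395 − 0.003611)/2.941e-06 = 46200 days.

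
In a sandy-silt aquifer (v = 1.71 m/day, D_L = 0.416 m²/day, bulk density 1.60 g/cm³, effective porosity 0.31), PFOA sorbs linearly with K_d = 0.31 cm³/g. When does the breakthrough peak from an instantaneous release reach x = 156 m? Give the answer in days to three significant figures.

237 days

Retardation factor R = 1 + ρ_b·K_d/n = 1 + 1.60 × 0.31/0.31 = 2.600.
Sorption retards both mechanisms: v_R = v/R = 0.6577 m/day, D_R = D/R = 0.1600 m²/day.
Peak time from v_R²t² + 2D_R t − x² = 0: t = (√(D_R² + v_R²x²) − D_R)/v_R².
√(D_R² + v_R²x²) = √(0.1600² + 0.6577² × 156²) = 102.6; v_R² = 0.4326.
t = (102.6 − 0.1600)/0.4326 = 237 days.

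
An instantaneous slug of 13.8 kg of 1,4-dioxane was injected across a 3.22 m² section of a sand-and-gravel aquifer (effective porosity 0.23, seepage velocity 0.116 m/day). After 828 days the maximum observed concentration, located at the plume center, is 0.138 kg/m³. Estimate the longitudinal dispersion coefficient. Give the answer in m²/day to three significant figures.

At the plume center C_max = M/(n_e·A·√(4πDt)), so D = M²/(4πt·(n_e·A·C_max)²).
n_e·A·C_max = 0.23 × 3.22 × 0.138 = 0.1022 kg/m.
D = 13.8²/(4π × 828 × 0.1022²) = 1.75 m²/day.

1.75 m²/day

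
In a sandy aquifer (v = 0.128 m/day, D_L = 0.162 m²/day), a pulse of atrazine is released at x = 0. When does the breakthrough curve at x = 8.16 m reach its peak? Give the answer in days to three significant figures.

54.6 days

For the 1D instantaneous-source solution, setting ∂C/∂t = 0 at fixed x gives v²t² + 2Dt − x² = 0, so t = (√(D² + v²x²) − D)/v².
√(D² + v²x²) = √(0.162² + 0.128² × 8.16²) = 1.057; v² = 0.016384.
t = (1.057 − 0.162)/0.016384 = 54.6 days (vs. the pure-advection estimate x/v = 63.8 d).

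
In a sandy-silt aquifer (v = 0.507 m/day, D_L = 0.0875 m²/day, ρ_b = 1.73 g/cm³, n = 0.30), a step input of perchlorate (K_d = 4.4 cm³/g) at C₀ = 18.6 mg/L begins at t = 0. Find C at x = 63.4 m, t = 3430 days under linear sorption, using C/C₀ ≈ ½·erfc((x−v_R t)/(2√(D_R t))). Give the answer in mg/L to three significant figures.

13.1 mg/L

Retardation factor R = 1 + ρ_b·K_d/n = 1 + 1.73 × 4.4/0.30 = 26.37.
Sorption retards both mechanisms: v_R = v/R = 0.01923 m/day, D_R = D/R = 0.003318 m²/day.
v_R·t = 0.01923 × 3430 = 65.9589 m; 2√(D_R t) = 6.747 m; argument = (63.4 − 65.9589)/6.747 = -0.3793.
C = C₀ × ½·erfc(-0.3793) = 18.6 × 0.7042 = 13.1 mg/L.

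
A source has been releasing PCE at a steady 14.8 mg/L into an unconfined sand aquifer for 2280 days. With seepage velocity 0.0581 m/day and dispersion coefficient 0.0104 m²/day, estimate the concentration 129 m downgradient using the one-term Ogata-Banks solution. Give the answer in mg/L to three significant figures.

10.3 mg/L

For a continuous step input, C/C₀ ≈ ½·erfc((x−vt)/(2√(Dt))).
vt = 0.0581 × 2280 = 132.468 m and 2√(Dt) = 2√(0.0104 × 2280) = 9.739 m.
Argument (x−vt)/(2√(Dt)) = (129 − 132.468)/9.739 = -0.3561; ½·erfc(-0.3561) = 0.6927.
C = 14.8 × 0.6927 = 10.3 mg/L.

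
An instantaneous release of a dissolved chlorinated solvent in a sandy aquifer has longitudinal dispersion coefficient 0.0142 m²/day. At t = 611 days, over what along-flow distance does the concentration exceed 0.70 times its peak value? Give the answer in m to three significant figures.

The plume is Gaussian with σ = √(2Dt) = √(2 × 0.0142 × 611) = 4.166 m.
C/C_peak = exp(−Δx²/(2σ²)) = 0.70 ⇒ Δx = σ·√(−2 ln 0.70) = 4.166 × 0.8446 = 3.519 m.
Width = 2Δx = 7.04 m.

7.04 m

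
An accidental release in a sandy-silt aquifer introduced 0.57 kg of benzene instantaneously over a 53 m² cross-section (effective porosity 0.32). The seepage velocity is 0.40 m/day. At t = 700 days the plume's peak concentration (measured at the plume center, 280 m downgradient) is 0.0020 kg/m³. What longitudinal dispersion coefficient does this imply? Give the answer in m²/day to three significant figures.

0.0321 m²/day

At the plume center C_max = M/(n_e·A·√(4πDt)), so D = M²/(4πt·(n_e·A·C_max)²).
n_e·A·C_max = 0.32 × 53 × 0.0020 = 0.03392 kg/m.
D = 0.57²/(4π × 700 × 0.03392²) = 0.0321 m²/day.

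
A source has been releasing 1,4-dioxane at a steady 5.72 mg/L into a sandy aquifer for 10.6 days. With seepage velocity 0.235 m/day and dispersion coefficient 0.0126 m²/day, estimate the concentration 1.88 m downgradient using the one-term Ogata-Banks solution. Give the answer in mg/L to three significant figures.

5.04 mg/L

For a continuous step input, C/C₀ ≈ ½·erfc((x−vt)/(2√(Dt))).
vt = 0.235 × 10.6 = 2.491 m and 2√(Dt) = 2√(0.0126 × 10.6) = 0.7309 m.
Argument (x−vt)/(2√(Dt)) = (1.88 − 2.491)/0.7309 = -0.8360; ½·erfc(-0.8360) = 0.8815.
C = 5.72 × 0.8815 = 5.04 mg/L.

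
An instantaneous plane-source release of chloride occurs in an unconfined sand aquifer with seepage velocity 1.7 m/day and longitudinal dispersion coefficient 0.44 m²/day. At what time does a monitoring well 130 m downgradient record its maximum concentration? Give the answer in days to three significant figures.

76.3 days

For the 1D instantaneous-source solution, setting ∂C/∂t = 0 at fixed x gives v²t² + 2Dt − x² = 0, so t = (√(D² + v²x²) − D)/v².
√(D² + v²x²) = √(0.44² + 1.7² × 130²) = 221.0; v² = 2.89.
t = (221.0 − 0.44)/2.89 = 76.3 days (vs. the pure-advection estimate x/v = 76.5 d).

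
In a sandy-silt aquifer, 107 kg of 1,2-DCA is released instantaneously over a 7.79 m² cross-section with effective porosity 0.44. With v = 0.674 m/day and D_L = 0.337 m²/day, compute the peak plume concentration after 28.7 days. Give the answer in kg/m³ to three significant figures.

The peak of an instantaneous 1D plume sits at x = vt; there the Gaussian factor is 1 and C_max = M/(n_e·A·√(4πDt)), where n_e·A is the pore area the mass is dissolved in.
√(4πDt) = √(4π × 0.337 × 28.7) = 11.02 m, so C_max = 107/(0.44 × 7.79 × 11.02) = 2.83 kg/m³.

2.83 kg/m³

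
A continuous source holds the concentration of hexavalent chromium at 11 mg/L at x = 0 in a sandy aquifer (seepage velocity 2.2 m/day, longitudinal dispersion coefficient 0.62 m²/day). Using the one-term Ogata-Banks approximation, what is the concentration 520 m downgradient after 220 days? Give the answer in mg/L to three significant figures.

0.161 mg/L

For a continuous step input, C/C₀ ≈ ½·erfc((x−vt)/(2√(Dt))).
vt = 2.2 × 220 = 484 m and 2√(Dt) = 2√(0.62 × 220) = 23.36 m.
Argument (x−vt)/(2√(Dt)) = (520 − 484)/23.36 = 1.541; ½·erfc(1.541) = 0.01465.
C = 11 × 0.01465 = 0.161 mg/L.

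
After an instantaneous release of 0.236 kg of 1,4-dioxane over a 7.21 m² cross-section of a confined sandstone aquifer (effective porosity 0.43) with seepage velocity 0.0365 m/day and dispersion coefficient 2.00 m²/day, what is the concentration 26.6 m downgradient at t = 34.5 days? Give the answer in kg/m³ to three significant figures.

0.000252 kg/m³

For an instantaneous plane source, C(x,t) = M/(n_e·A·√(4πDt)) · exp(−(x−vt)²/(4Dt)), with n_e·A the pore (flow) area.
Plume center vt = 0.0365 × 34.5 = 1.25925 m, so the well at 26.6 m is 25.34075 m downgradient of the peak.
√(4πDt) = 29.45 m, giving peak height M/(n_e·A·√(4πDt)) = 0.236/(0.43 × 7.21 × 29.45) = 0.002585 kg/m³.
(x−vt)²/(4Dt) = (25.34075)²/(4 × 2.00 × 34.5) = 2.327; exp(−2.327) = 0.09759.
C = 0.002585 × 0.09759 = 0.000252 kg/m³.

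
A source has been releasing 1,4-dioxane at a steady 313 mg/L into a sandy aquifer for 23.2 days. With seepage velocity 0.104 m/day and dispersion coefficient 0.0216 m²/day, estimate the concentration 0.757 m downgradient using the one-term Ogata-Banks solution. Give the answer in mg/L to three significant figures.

298 mg/L

For a continuous step input, C/C₀ ≈ ½·erfc((x−vt)/(2√(Dt))).
vt = 0.104 × 23.2 = 2.4128 m and 2√(Dt) = 2√(0.0216 × 23.2) = 1.416 m.
Argument (x−vt)/(2√(Dt)) = (0.757 − 2.4128)/1.416 = -1.169; ½·erfc(-1.169) = 0.9509.
C = 313 × 0.9509 = 298 mg/L.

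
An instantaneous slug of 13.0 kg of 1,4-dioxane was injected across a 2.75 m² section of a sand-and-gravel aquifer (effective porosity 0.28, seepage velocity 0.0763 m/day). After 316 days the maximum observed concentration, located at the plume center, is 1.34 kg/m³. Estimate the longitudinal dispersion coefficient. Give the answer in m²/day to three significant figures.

At the plume center C_max = M/(n_e·A·√(4πDt)), so D = M²/(4πt·(n_e·A·C_max)²).
n_e·A·C_max = 0.28 × 2.75 × 1.34 = 1.032 kg/m.
D = 13.0²/(4π × 316 × 1.032²) = 0.0400 m²/day.

0.0400 m²/day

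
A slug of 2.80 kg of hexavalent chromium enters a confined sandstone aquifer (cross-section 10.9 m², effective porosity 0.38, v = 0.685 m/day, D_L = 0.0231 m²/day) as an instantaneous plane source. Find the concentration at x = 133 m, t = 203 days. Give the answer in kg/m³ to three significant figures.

0.0125 kg/m³

For an instantaneous plane source, C(x,t) = M/(n_e·A·√(4πDt)) · exp(−(x−vt)²/(4Dt)), with n_e·A the pore (flow) area.
Plume center vt = 0.685 × 203 = 139.055 m, so the well at 133 m is 6.055 m upgradient of the peak.
√(4πDt) = 7.676 m, giving peak height M/(n_e·A·√(4πDt)) = 2.80/(0.38 × 10.9 × 7.676) = 0.08807 kg/m³.
(x−vt)²/(4Dt) = (-6.055)²/(4 × 0.0231 × 203) = 1.955; exp(−1.955) = 0.1416.
C = 0.08807 × 0.1416 = 0.0125 kg/m³.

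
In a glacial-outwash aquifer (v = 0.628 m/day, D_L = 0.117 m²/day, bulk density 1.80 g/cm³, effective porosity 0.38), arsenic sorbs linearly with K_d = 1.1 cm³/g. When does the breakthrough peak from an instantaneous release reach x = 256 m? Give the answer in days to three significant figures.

2530 days

Retardation factor R = 1 + ρ_b·K_d/n = 1 + 1.80 × 1.1/0.38 = 6.211.
Sorption retards both mechanisms: v_R = v/R = 0.1011 m/day, D_R = D/R = 0.01884 m²/day.
Peak time from v_R²t² + 2D_R t − x² = 0: t = (√(D_R² + v_R²x²) − D_R)/v_R².
√(D_R² + v_R²x²) = √(0.01884² + 0.1011² × 256²) = 25.88; v_R² = 0.01022.
t = (25.88 − 0.01884)/0.01022 = 2530 days.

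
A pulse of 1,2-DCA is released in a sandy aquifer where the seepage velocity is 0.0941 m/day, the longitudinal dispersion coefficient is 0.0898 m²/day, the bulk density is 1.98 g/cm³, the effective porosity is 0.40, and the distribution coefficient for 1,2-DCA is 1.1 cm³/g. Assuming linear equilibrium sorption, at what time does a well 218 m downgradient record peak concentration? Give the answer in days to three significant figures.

Retardation factor R = 1 + ρ_b·K_d/n = 1 + 1.98 × 1.1/0.40 = 6.445.
Sorption retards both mechanisms: v_R = v/R = 0.01460 m/day, D_R = D/R = 0.01393 m²/day.
Peak time from v_R²t² + 2D_R t − x² = 0: t = (√(D_R² + v_R²x²) − D_R)/v_R².
√(D_R² + v_R²x²) = √(0.01393² + 0.01460² × 218²) = 3.183; v_R² = 0.0002132.
t = (3.183 − 0.01393)/0.0002132 = 14900 days.

14900 days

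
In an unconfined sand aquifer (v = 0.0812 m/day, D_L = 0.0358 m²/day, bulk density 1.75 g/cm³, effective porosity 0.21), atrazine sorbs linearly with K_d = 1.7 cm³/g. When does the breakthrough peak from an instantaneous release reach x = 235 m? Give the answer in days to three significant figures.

43800 days

Retardation factor R = 1 + ρ_b·K_d/n = 1 + 1.75 × 1.7/0.21 = 15.17.
Sorption retards both mechanisms: v_R = v/R = 0.005353 m/day, D_R = D/R = 0.002360 m²/day.
Peak time from v_R²t² + 2D_R t − x² = 0: t = (√(D_R² + v_R²x²) − D_R)/v_R².
√(D_R² + v_R²x²) = √(0.002360² + 0.005353² × 235²) = 1.258; v_R² = 2.865e-05.
t = (1.258 − 0.002360)/2.865e-05 = 43800 days.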